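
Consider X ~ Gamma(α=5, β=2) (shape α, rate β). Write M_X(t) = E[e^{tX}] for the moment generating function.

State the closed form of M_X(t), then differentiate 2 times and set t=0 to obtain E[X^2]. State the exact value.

E[X^2] = M^(2)(0) = 15/2

M_X(t) = 32/(2 - t)^5
M^(2)(t) = -960/(t^7 - 14*t^6 + 84*t^5 - 280*t^4 + 560*t^3 - 672*t^2 + 448*t - 128)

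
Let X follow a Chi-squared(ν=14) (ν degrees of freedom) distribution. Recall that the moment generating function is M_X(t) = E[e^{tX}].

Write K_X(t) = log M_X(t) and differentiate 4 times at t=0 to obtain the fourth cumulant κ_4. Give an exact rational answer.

M_X(t) = (1 - 2*t)^(-7)
K_X(t) = log M_X(t) = -7*log(1 - 2*t)
K^(4)(t) = 672/(16*t^4 - 32*t^3 + 24*t^2 - 8*t + 1)

κ_4 = K^(4)(0) = 672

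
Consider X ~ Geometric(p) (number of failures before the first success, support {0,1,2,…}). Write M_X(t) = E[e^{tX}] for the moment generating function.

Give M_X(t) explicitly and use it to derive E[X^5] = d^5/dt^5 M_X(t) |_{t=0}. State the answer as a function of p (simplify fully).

M_X(t) = p/(-(1 - p)*e^(t) + 1)
dM/dt = (-p^2*e^(t) + p*e^(t))/(p^2*e^(2*t) - 2*p*e^(2*t) + 2*p*e^(t) + e^(2*t) - 2*e^(t) + 1)

E[X^5] = d^5M/dt^5 |_{t=0} = -1 + 31/p - 180/p^2 + 390/p^3 - 360/p^4 + 120/p^5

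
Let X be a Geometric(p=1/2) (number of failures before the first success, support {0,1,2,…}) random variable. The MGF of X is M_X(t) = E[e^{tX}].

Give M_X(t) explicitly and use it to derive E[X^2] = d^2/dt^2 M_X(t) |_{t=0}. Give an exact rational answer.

E[X^2] = M^(2)(0) = 3

M_X(t) = 1/(2*(1 - e^(t)/2))
M^(2)(t) = (-e^(2*t) - 2*e^(t))/(e^(3*t) - 6*e^(2*t) + 12*e^(t) - 8)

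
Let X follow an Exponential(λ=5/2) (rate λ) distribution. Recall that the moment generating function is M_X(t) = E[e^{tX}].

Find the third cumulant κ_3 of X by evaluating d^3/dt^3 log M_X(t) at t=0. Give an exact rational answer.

M_X(t) = 5/(2*(5/2 - t))
K_X(t) = log M_X(t) = -log(5/2 - t) - log(2) + log(5)
dK/dt = -2/(2*t - 5)
d^2K/dt^2 = 4/(4*t^2 - 20*t + 25)
d^3K/dt^3 = -16/(8*t^3 - 60*t^2 + 150*t - 125)

κ_3 = d^3K/dt^3 |_{t=0} = 16/125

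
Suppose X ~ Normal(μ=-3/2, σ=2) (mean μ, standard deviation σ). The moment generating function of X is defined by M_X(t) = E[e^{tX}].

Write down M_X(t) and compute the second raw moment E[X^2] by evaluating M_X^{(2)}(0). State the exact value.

E[X^2] = M^(2)(0) = 25/4

M_X(t) = e^(2*t^2 - 3*t/2)
M^(2)(t) = (64*t^2*e^(2*t^2) - 48*t*e^(2*t^2) + 25*e^(2*t^2))*e^(-3*t/2)/4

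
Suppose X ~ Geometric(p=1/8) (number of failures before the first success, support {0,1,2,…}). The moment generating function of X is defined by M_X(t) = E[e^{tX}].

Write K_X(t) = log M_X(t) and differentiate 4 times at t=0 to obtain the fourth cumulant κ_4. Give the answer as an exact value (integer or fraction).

κ_4 = D^4[K](0) = 18872

M_X(t) = 1/(8*(1 - 7*e^(t)/8))
K_X(t) = log M_X(t) = -log(1 - 7*e^(t)/8) - 3*log(2)
D^4[K](t) = (2744*e^(3*t) + 12544*e^(2*t) + 3584*e^(t))/(2401*e^(4*t) - 10976*e^(3*t) + 18816*e^(2*t) - 14336*e^(t) + 4096)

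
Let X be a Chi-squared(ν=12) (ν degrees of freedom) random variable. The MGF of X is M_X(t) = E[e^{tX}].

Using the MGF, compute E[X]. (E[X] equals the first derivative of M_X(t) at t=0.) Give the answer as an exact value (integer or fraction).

E[X] = M′(0) = 12

M_X(t) = (1 - 2*t)^(-6)
M′(t) = -12/(128*t^7 - 448*t^6 + 672*t^5 - 560*t^4 + 280*t^3 - 84*t^2 + 14*t - 1)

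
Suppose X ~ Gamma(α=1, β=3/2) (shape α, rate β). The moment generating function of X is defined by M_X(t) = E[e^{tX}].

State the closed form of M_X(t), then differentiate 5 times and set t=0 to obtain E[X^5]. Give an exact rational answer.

M_X(t) = 3/(2*(3/2 - t))
M′(t) = 6/(4*t^2 - 12*t + 9)
M′′(t) = -24/(8*t^3 - 36*t^2 + 54*t - 27)
M′′′(t) = 144/(16*t^4 - 96*t^3 + 216*t^2 - 216*t + 81)
M′′′′(t) = -1152/(32*t^5 - 240*t^4 + 720*t^3 - 1080*t^2 + 810*t - 243)
M′′′′′(t) = 11520/(64*t^6 - 576*t^5 + 2160*t^4 - 4320*t^3 + 4860*t^2 - 2916*t + 729)

E[X^5] = M′′′′′(0) = 1280/81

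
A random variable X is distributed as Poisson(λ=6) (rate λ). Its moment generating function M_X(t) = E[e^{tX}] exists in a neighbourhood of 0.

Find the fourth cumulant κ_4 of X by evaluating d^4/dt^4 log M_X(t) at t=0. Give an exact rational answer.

κ_4 = D^4[K](0) = 6

M_X(t) = e^(6*e^(t) - 6)
K_X(t) = log M_X(t) = 6*e^(t) - 6
D^4[K](t) = 6*e^(t)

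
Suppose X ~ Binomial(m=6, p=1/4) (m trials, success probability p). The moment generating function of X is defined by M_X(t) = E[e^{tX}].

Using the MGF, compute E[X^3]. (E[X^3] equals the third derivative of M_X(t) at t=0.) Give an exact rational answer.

E[X^3] = M^(3)(0) = 9

M_X(t) = (e^(t)/4 + 3/4)^6
M^(3)(t) = 27*e^(6*t)/512 + 1125*e^(5*t)/2048 + 135*e^(4*t)/64 + 3645*e^(3*t)/1024 + 1215*e^(2*t)/512 + 729*e^(t)/2048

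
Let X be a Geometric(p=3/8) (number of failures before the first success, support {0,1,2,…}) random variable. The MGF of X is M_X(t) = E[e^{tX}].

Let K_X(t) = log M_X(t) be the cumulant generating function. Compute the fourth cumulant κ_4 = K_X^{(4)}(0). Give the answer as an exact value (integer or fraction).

κ_4 = D^4[K](0) = 3320/27

M_X(t) = 3/(8*(1 - 5*e^(t)/8))
K_X(t) = log M_X(t) = -log(1 - 5*e^(t)/8) - 3*log(2) + log(3)
D^4[K](t) = (1000*e^(3*t) + 6400*e^(2*t) + 2560*e^(t))/(625*e^(4*t) - 4000*e^(3*t) + 9600*e^(2*t) - 10240*e^(t) + 4096)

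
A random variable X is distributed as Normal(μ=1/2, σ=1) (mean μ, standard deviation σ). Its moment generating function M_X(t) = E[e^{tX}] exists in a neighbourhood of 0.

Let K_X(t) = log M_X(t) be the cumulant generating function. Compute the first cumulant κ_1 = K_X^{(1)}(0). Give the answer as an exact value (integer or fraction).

κ_1 = dK/dt |_{t=0} = 1/2

M_X(t) = e^(t^2/2 + t/2)
K_X(t) = log M_X(t) = t^2/2 + t/2
dK/dt = t + 1/2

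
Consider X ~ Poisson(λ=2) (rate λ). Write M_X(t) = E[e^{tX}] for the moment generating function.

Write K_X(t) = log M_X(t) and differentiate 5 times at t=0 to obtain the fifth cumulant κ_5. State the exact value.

κ_5 = d^5K/dt^5 |_{t=0} = 2

M_X(t) = e^(2*e^(t) - 2)
K_X(t) = log M_X(t) = 2*e^(t) - 2
dK/dt = 2*e^(t)
d^2K/dt^2 = 2*e^(t)
d^3K/dt^3 = 2*e^(t)
d^4K/dt^4 = 2*e^(t)
d^5K/dt^5 = 2*e^(t)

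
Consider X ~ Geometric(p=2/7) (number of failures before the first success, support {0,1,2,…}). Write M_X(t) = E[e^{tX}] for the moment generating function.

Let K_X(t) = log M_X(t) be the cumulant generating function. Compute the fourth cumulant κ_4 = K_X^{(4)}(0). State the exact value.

M_X(t) = 2/(7*(1 - 5*e^(t)/7))
K_X(t) = log M_X(t) = -log(1 - 5*e^(t)/7) - log(7) + log(2)
D^4[K](t) = (875*e^(3*t) + 4900*e^(2*t) + 1715*e^(t))/(625*e^(4*t) - 3500*e^(3*t) + 7350*e^(2*t) - 6860*e^(t) + 2401)

κ_4 = D^4[K](0) = 3745/8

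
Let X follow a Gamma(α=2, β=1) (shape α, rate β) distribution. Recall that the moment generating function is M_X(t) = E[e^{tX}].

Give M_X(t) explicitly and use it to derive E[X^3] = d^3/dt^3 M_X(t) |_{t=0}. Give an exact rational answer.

E[X^3] = D^3[M](0) = 24

M_X(t) = (1 - t)^(-2)
D^3[M](t) = -24/(t^5 - 5*t^4 + 10*t^3 - 10*t^2 + 5*t - 1)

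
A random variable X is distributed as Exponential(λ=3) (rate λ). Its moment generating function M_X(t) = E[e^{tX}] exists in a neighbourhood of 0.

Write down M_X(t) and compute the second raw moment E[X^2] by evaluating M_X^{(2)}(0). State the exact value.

E[X^2] = d^2M/dt^2 |_{t=0} = 2/9

M_X(t) = 3/(3 - t)
dM/dt = 3/(t^2 - 6*t + 9)
d^2M/dt^2 = -6/(t^3 - 9*t^2 + 27*t - 27)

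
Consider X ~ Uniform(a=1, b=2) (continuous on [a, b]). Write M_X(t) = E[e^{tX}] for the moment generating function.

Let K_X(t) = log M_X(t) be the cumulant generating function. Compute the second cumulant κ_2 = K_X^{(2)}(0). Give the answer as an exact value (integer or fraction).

M_X(t) = (e^(2*t) - e^(t))/t
K_X(t) = log M_X(t) = -log(t) + log(e^(2*t) - e^(t))
K^(2)(t) = (-t^2*e^(t) + e^(2*t) - 2*e^(t) + 1)/(t^2*e^(2*t) - 2*t^2*e^(t) + t^2)

κ_2 = K^(2)(0) = 1/12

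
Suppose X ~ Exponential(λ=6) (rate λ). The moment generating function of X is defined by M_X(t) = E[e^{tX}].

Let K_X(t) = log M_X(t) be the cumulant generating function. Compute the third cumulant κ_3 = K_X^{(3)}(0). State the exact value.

M_X(t) = 6/(6 - t)
K_X(t) = log M_X(t) = -log(6 - t) + log(6)
D^3[K](t) = -2/(t^3 - 18*t^2 + 108*t - 216)

κ_3 = D^3[K](0) = 1/108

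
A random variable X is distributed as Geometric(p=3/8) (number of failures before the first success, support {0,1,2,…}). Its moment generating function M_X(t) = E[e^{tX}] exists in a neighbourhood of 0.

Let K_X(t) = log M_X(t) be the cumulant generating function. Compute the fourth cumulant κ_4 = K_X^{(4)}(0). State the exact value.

κ_4 = K^(4)(0) = 3320/27

M_X(t) = 3/(8*(1 - 5*e^(t)/8))
K_X(t) = log M_X(t) = -log(1 - 5*e^(t)/8) - 3*log(2) + log(3)
K^(4)(t) = (1000*e^(3*t) + 6400*e^(2*t) + 2560*e^(t))/(625*e^(4*t) - 4000*e^(3*t) + 9600*e^(2*t) - 10240*e^(t) + 4096)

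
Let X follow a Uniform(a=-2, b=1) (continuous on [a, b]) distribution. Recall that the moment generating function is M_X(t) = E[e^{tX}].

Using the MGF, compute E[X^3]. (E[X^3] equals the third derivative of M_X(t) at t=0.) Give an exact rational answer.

M_X(t) = (e^(t) - e^(-2*t))/(3*t)
M′(t) = (t*e^(3*t) + 2*t - e^(3*t) + 1)*e^(-2*t)/(3*t^2)
M′′(t) = (t^2*e^(3*t) - 4*t^2 - 2*t*e^(3*t) - 4*t + 2*e^(3*t) - 2)*e^(-2*t)/(3*t^3)
M′′′(t) = (t^3*e^(3*t) + 8*t^3 - 3*t^2*e^(3*t) + 12*t^2 + 6*t*e^(3*t) + 12*t - 6*e^(3*t) + 6)*e^(-2*t)/(3*t^4)

E[X^3] = M′′′(0) = -5/4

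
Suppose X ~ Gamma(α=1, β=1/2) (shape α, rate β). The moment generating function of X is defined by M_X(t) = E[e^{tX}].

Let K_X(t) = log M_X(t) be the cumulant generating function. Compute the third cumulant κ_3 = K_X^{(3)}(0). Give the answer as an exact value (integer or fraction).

M_X(t) = 1/(2*(1/2 - t))
K_X(t) = log M_X(t) = -log(1/2 - t) - log(2)
K^(3)(t) = -16/(8*t^3 - 12*t^2 + 6*t - 1)

κ_3 = K^(3)(0) = 16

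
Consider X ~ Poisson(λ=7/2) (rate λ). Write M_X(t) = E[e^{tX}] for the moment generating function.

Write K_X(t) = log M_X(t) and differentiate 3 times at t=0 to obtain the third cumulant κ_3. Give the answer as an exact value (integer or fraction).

M_X(t) = e^(7*e^(t)/2 - 7/2)
K_X(t) = log M_X(t) = 7*e^(t)/2 - 7/2
K′(t) = 7*e^(t)/2
K′′(t) = 7*e^(t)/2
K′′′(t) = 7*e^(t)/2

κ_3 = K′′′(0) = 7/2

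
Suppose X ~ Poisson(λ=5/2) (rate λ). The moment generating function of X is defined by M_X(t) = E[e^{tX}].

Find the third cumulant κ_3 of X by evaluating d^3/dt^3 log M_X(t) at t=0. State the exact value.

κ_3 = K′′′(0) = 5/2

M_X(t) = e^(5*e^(t)/2 - 5/2)
K_X(t) = log M_X(t) = 5*e^(t)/2 - 5/2
K′(t) = 5*e^(t)/2
K′′(t) = 5*e^(t)/2
K′′′(t) = 5*e^(t)/2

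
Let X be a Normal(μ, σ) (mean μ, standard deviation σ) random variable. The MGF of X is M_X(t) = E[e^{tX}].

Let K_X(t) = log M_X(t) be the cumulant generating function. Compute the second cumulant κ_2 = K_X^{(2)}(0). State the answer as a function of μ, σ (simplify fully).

M_X(t) = e^(μ*t + σ^2*t^2/2)
K_X(t) = log M_X(t) = μ*t + σ^2*t^2/2
K′(t) = μ + σ^2*t
K′′(t) = σ^2

κ_2 = K′′(0) = σ^2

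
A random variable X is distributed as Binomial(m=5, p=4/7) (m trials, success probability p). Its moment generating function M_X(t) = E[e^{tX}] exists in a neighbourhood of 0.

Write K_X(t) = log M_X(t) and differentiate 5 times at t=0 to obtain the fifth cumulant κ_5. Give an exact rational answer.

M_X(t) = (4*e^(t)/7 + 3/7)^5
K_X(t) = log M_X(t) = 5*log(4*e^(t)/7 + 3/7)
D^5[K](t) = (-3840*e^(4*t) + 31680*e^(3*t) - 23760*e^(2*t) + 1620*e^(t))/(1024*e^(5*t) + 3840*e^(4*t) + 5760*e^(3*t) + 4320*e^(2*t) + 1620*e^(t) + 243)

κ_5 = D^5[K](0) = 5700/16807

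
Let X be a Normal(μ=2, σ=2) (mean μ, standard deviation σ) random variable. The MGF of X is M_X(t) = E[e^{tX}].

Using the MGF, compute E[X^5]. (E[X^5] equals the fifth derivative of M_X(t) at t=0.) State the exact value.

M_X(t) = e^(2*t^2 + 2*t)
dM/dt = 4*t*e^(2*t)*e^(2*t^2) + 2*e^(2*t)*e^(2*t^2)
d^2M/dt^2 = 16*t^2*e^(2*t)*e^(2*t^2) + 16*t*e^(2*t)*e^(2*t^2) + 8*e^(2*t)*e^(2*t^2)
d^3M/dt^3 = 64*t^3*e^(2*t)*e^(2*t^2) + 96*t^2*e^(2*t)*e^(2*t^2) + 96*t*e^(2*t)*e^(2*t^2) + 32*e^(2*t)*e^(2*t^2)
d^4M/dt^4 = 256*t^4*e^(2*t)*e^(2*t^2) + 512*t^3*e^(2*t)*e^(2*t^2) + 768*t^2*e^(2*t)*e^(2*t^2) + 512*t*e^(2*t)*e^(2*t^2) + 160*e^(2*t)*e^(2*t^2)

E[X^5] = d^5M/dt^5 |_{t=0} = 832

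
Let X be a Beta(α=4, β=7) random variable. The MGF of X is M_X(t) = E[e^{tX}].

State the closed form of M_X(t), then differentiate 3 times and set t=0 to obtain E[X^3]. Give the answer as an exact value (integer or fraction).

E[X^3] = d^3M/dt^3 |_{t=0} = 10/143

M_X(t) = ₁F₁(4; 11; t)
dM/dt = 4*₁F₁(5; 12; t)/11
d^2M/dt^2 = 5*₁F₁(6; 13; t)/33
d^3M/dt^3 = 10*₁F₁(7; 14; t)/143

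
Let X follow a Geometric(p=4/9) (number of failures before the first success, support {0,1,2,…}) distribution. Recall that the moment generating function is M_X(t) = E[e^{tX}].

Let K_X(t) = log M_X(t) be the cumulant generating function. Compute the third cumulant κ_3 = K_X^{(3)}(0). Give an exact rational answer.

κ_3 = d^3K/dt^3 |_{t=0} = 315/32

M_X(t) = 4/(9*(1 - 5*e^(t)/9))
K_X(t) = log M_X(t) = -log(1 - 5*e^(t)/9) - 2*log(3) + 2*log(2)
dK/dt = -5*e^(t)/(5*e^(t) - 9)
d^2K/dt^2 = 45*e^(t)/(25*e^(2*t) - 90*e^(t) + 81)
d^3K/dt^3 = (-225*e^(2*t) - 405*e^(t))/(125*e^(3*t) - 675*e^(2*t) + 1215*e^(t) - 729)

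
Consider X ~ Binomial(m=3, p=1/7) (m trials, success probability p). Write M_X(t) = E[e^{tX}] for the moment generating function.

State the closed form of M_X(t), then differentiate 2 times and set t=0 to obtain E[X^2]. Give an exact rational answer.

E[X^2] = D^2[M](0) = 27/49

M_X(t) = (e^(t)/7 + 6/7)^3
D^2[M](t) = 9*e^(3*t)/343 + 72*e^(2*t)/343 + 108*e^(t)/343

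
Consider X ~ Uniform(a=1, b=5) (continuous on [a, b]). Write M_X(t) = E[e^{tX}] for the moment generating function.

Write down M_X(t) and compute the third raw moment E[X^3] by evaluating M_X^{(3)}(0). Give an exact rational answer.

E[X^3] = d^3M/dt^3 |_{t=0} = 39

M_X(t) = (e^(5*t) - e^(t))/(4*t)
dM/dt = (5*t*e^(5*t) - t*e^(t) - e^(5*t) + e^(t))/(4*t^2)
d^2M/dt^2 = (25*t^2*e^(5*t) - t^2*e^(t) - 10*t*e^(5*t) + 2*t*e^(t) + 2*e^(5*t) - 2*e^(t))/(4*t^3)
d^3M/dt^3 = (125*t^3*e^(5*t) - t^3*e^(t) - 75*t^2*e^(5*t) + 3*t^2*e^(t) + 30*t*e^(5*t) - 6*t*e^(t) - 6*e^(5*t) + 6*e^(t))/(4*t^4)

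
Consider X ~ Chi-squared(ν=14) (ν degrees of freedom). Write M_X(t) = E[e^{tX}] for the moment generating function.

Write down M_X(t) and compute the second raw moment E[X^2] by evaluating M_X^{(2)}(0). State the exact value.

E[X^2] = D^2[M](0) = 224

M_X(t) = (1 - 2*t)^(-7)
D^2[M](t) = -224/(512*t^9 - 2304*t^8 + 4608*t^7 - 5376*t^6 + 4032*t^5 - 2016*t^4 + 672*t^3 - 144*t^2 + 18*t - 1)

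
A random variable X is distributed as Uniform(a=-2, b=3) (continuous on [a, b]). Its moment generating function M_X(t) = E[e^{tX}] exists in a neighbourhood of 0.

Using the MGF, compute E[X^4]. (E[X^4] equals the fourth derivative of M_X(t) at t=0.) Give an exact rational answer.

E[X^4] = D^4[M](0) = 11

M_X(t) = (e^(3*t) - e^(-2*t))/(5*t)
D^4[M](t) = (81*t^4*e^(5*t) - 16*t^4 - 108*t^3*e^(5*t) - 32*t^3 + 108*t^2*e^(5*t) - 48*t^2 - 72*t*e^(5*t) - 48*t + 24*e^(5*t) - 24)*e^(-2*t)/(5*t^5)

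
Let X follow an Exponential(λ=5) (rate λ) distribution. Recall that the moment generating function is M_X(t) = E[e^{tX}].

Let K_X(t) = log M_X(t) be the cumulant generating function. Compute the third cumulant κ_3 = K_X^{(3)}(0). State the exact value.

M_X(t) = 5/(5 - t)
K_X(t) = log M_X(t) = -log(5 - t) + log(5)
dK/dt = -1/(t - 5)
d^2K/dt^2 = 1/(t^2 - 10*t + 25)
d^3K/dt^3 = -2/(t^3 - 15*t^2 + 75*t - 125)

κ_3 = d^3K/dt^3 |_{t=0} = 2/125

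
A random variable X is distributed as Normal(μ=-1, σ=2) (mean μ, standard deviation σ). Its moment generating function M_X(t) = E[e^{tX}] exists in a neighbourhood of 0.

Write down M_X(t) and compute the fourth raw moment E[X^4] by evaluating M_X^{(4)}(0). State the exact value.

M_X(t) = e^(2*t^2 - t)
D^4[M](t) = (256*t^4*e^(2*t^2) - 256*t^3*e^(2*t^2) + 480*t^2*e^(2*t^2) - 208*t*e^(2*t^2) + 73*e^(2*t^2))*e^(-t)

E[X^4] = D^4[M](0) = 73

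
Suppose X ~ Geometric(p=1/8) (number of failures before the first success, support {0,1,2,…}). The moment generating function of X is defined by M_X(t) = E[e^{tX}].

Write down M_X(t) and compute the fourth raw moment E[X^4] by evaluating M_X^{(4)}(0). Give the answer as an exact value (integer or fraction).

M_X(t) = 1/(8*(1 - 7*e^(t)/8))
M′(t) = 7*e^(t)/(49*e^(2*t) - 112*e^(t) + 64)
M′′(t) = (-49*e^(2*t) - 56*e^(t))/(343*e^(3*t) - 1176*e^(2*t) + 1344*e^(t) - 512)
M′′′(t) = (343*e^(3*t) + 1568*e^(2*t) + 448*e^(t))/(2401*e^(4*t) - 10976*e^(3*t) + 18816*e^(2*t) - 14336*e^(t) + 4096)
M′′′′(t) = (-2401*e^(4*t) - 30184*e^(3*t) - 34496*e^(2*t) - 3584*e^(t))/(16807*e^(5*t) - 96040*e^(4*t) + 219520*e^(3*t) - 250880*e^(2*t) + 143360*e^(t) - 32768)

E[X^4] = M′′′′(0) = 70665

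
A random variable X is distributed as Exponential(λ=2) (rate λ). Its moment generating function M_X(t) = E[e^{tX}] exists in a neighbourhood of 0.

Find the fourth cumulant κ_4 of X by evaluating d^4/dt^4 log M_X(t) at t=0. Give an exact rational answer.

M_X(t) = 2/(2 - t)
K_X(t) = log M_X(t) = -log(2 - t) + log(2)
dK/dt = -1/(t - 2)
d^2K/dt^2 = 1/(t^2 - 4*t + 4)
d^3K/dt^3 = -2/(t^3 - 6*t^2 + 12*t - 8)
d^4K/dt^4 = 6/(t^4 - 8*t^3 + 24*t^2 - 32*t + 16)

κ_4 = d^4K/dt^4 |_{t=0} = 3/8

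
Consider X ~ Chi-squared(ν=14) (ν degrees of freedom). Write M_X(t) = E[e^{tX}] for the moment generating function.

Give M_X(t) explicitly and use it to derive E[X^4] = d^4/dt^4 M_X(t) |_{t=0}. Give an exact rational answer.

E[X^4] = D^4[M](0) = 80640

M_X(t) = (1 - 2*t)^(-7)
D^4[M](t) = -80640/(2048*t^11 - 11264*t^10 + 28160*t^9 - 42240*t^8 + 42240*t^7 - 29568*t^6 + 14784*t^5 - 5280*t^4 + 1320*t^3 - 220*t^2 + 22*t - 1)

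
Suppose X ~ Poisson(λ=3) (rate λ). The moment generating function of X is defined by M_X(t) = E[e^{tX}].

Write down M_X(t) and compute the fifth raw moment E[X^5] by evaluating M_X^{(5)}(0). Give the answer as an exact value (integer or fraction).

E[X^5] = M′′′′′(0) = 1866

M_X(t) = e^(3*e^(t) - 3)
M′(t) = 3*e^(-3)*e^(t)*e^(3*e^(t))
M′′(t) = (9*e^(2*t)*e^(3*e^(t)) + 3*e^(t)*e^(3*e^(t)))*e^(-3)
M′′′(t) = (27*e^(3*t)*e^(3*e^(t)) + 27*e^(2*t)*e^(3*e^(t)) + 3*e^(t)*e^(3*e^(t)))*e^(-3)
M′′′′(t) = (81*e^(4*t)*e^(3*e^(t)) + 162*e^(3*t)*e^(3*e^(t)) + 63*e^(2*t)*e^(3*e^(t)) + 3*e^(t)*e^(3*e^(t)))*e^(-3)
M′′′′′(t) = (243*e^(5*t)*e^(3*e^(t)) + 810*e^(4*t)*e^(3*e^(t)) + 675*e^(3*t)*e^(3*e^(t)) + 135*e^(2*t)*e^(3*e^(t)) + 3*e^(t)*e^(3*e^(t)))*e^(-3)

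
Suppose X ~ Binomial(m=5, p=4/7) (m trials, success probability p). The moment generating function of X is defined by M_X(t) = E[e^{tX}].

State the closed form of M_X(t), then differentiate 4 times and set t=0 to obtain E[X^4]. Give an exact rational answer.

E[X^4] = M′′′′(0) = 308620/2401

M_X(t) = (4*e^(t)/7 + 3/7)^5
M′(t) = 5120*e^(5*t)/16807 + 15360*e^(4*t)/16807 + 17280*e^(3*t)/16807 + 8640*e^(2*t)/16807 + 1620*e^(t)/16807
M′′(t) = 25600*e^(5*t)/16807 + 61440*e^(4*t)/16807 + 51840*e^(3*t)/16807 + 17280*e^(2*t)/16807 + 1620*e^(t)/16807
M′′′(t) = 128000*e^(5*t)/16807 + 245760*e^(4*t)/16807 + 155520*e^(3*t)/16807 + 34560*e^(2*t)/16807 + 1620*e^(t)/16807
M′′′′(t) = 640000*e^(5*t)/16807 + 983040*e^(4*t)/16807 + 466560*e^(3*t)/16807 + 69120*e^(2*t)/16807 + 1620*e^(t)/16807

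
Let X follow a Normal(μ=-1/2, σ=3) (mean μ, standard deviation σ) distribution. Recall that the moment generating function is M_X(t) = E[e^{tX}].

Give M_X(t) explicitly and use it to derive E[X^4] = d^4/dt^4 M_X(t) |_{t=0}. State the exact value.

M_X(t) = e^(9*t^2/2 - t/2)
D^4[M](t) = (104976*t^4*e^(9*t^2/2) - 23328*t^3*e^(9*t^2/2) + 71928*t^2*e^(9*t^2/2) - 7848*t*e^(9*t^2/2) + 4105*e^(9*t^2/2))*e^(-t/2)/16

E[X^4] = D^4[M](0) = 4105/16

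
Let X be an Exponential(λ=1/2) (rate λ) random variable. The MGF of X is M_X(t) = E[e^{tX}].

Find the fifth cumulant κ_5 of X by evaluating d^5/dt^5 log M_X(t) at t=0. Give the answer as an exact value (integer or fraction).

κ_5 = D^5[K](0) = 768

M_X(t) = 1/(2*(1/2 - t))
K_X(t) = log M_X(t) = -log(1/2 - t) - log(2)
D^5[K](t) = -768/(32*t^5 - 80*t^4 + 80*t^3 - 40*t^2 + 10*t - 1)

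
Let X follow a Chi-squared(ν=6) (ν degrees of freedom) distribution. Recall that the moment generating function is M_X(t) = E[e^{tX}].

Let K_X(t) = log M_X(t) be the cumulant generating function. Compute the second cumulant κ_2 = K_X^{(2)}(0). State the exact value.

M_X(t) = (1 - 2*t)^(-3)
K_X(t) = log M_X(t) = -3*log(1 - 2*t)
dK/dt = -6/(2*t - 1)
d^2K/dt^2 = 12/(4*t^2 - 4*t + 1)

κ_2 = d^2K/dt^2 |_{t=0} = 12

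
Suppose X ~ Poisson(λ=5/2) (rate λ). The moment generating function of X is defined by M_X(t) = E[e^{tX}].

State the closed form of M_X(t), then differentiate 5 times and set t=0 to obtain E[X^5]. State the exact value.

E[X^5] = D^5[M](0) = 31205/32

M_X(t) = e^(5*e^(t)/2 - 5/2)
D^5[M](t) = (3125*e^(5*t)*e^(5*e^(t)/2) + 12500*e^(4*t)*e^(5*e^(t)/2) + 12500*e^(3*t)*e^(5*e^(t)/2) + 3000*e^(2*t)*e^(5*e^(t)/2) + 80*e^(t)*e^(5*e^(t)/2))*e^(-5/2)/32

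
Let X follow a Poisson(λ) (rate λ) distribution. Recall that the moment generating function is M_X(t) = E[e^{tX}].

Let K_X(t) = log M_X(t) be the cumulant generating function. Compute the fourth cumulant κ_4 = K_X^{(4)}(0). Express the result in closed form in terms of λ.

κ_4 = d^4K/dt^4 |_{t=0} = λ

M_X(t) = e^(λ*(e^(t) - 1))
K_X(t) = log M_X(t) = λ*(e^(t) - 1)
dK/dt = λ*e^(t)
d^2K/dt^2 = λ*e^(t)
d^3K/dt^3 = λ*e^(t)
d^4K/dt^4 = λ*e^(t)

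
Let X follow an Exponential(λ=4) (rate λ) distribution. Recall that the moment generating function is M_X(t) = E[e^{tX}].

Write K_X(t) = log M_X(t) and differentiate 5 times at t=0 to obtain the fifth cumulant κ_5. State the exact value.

κ_5 = d^5K/dt^5 |_{t=0} = 3/128

M_X(t) = 4/(4 - t)
K_X(t) = log M_X(t) = -log(4 - t) + 2*log(2)
dK/dt = -1/(t - 4)
d^2K/dt^2 = 1/(t^2 - 8*t + 16)
d^3K/dt^3 = -2/(t^3 - 12*t^2 + 48*t - 64)
d^4K/dt^4 = 6/(t^4 - 16*t^3 + 96*t^2 - 256*t + 256)
d^5K/dt^5 = -24/(t^5 - 20*t^4 + 160*t^3 - 640*t^2 + 1280*t - 1024)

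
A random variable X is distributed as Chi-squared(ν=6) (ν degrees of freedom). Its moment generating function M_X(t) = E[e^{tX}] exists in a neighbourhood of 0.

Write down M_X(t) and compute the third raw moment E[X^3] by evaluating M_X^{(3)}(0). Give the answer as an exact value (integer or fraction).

M_X(t) = (1 - 2*t)^(-3)
D^3[M](t) = 480/(64*t^6 - 192*t^5 + 240*t^4 - 160*t^3 + 60*t^2 - 12*t + 1)

E[X^3] = D^3[M](0) = 480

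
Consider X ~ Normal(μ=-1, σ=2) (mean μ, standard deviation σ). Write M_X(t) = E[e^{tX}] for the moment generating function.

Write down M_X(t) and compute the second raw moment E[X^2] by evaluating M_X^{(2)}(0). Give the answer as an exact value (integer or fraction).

E[X^2] = d^2M/dt^2 |_{t=0} = 5

M_X(t) = e^(2*t^2 - t)
dM/dt = 4*t*e^(-t)*e^(2*t^2) - e^(-t)*e^(2*t^2)
d^2M/dt^2 = (16*t^2*e^(2*t^2) - 8*t*e^(2*t^2) + 5*e^(2*t^2))*e^(-t)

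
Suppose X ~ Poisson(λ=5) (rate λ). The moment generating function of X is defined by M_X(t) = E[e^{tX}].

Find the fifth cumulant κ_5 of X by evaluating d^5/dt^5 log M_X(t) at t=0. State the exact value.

M_X(t) = e^(5*e^(t) - 5)
K_X(t) = log M_X(t) = 5*e^(t) - 5
K^(5)(t) = 5*e^(t)

κ_5 = K^(5)(0) = 5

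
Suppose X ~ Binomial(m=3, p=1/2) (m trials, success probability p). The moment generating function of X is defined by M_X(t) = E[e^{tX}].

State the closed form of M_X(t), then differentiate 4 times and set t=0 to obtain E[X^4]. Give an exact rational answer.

M_X(t) = (e^(t)/2 + 1/2)^3
D^4[M](t) = 81*e^(3*t)/8 + 6*e^(2*t) + 3*e^(t)/8

E[X^4] = D^4[M](0) = 33/2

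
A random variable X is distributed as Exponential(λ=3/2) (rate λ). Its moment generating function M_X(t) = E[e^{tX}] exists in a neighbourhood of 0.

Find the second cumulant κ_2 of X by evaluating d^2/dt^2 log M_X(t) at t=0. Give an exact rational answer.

M_X(t) = 3/(2*(3/2 - t))
K_X(t) = log M_X(t) = -log(3/2 - t) - log(2) + log(3)
D^2[K](t) = 4/(4*t^2 - 12*t + 9)

κ_2 = D^2[K](0) = 4/9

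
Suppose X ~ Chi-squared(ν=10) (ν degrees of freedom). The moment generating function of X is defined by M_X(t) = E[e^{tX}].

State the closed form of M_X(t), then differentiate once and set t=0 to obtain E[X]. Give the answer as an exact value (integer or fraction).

M_X(t) = (1 - 2*t)^(-5)
M′(t) = 10/(64*t^6 - 192*t^5 + 240*t^4 - 160*t^3 + 60*t^2 - 12*t + 1)

E[X] = M′(0) = 10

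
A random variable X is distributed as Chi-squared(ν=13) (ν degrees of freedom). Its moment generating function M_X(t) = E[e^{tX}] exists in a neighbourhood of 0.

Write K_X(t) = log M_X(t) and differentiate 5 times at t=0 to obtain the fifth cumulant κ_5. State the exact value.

M_X(t) = (1 - 2*t)^(-13/2)
K_X(t) = log M_X(t) = -13*log(1 - 2*t)/2
K′(t) = -13/(2*t - 1)
K′′(t) = 26/(4*t^2 - 4*t + 1)
K′′′(t) = -104/(8*t^3 - 12*t^2 + 6*t - 1)
K′′′′(t) = 624/(16*t^4 - 32*t^3 + 24*t^2 - 8*t + 1)
K′′′′′(t) = -4992/(32*t^5 - 80*t^4 + 80*t^3 - 40*t^2 + 10*t - 1)

κ_5 = K′′′′′(0) = 4992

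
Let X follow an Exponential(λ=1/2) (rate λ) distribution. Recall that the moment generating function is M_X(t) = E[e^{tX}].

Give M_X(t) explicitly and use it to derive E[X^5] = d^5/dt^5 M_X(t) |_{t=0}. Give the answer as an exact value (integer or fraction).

E[X^5] = D^5[M](0) = 3840

M_X(t) = 1/(2*(1/2 - t))
D^5[M](t) = 3840/(64*t^6 - 192*t^5 + 240*t^4 - 160*t^3 + 60*t^2 - 12*t + 1)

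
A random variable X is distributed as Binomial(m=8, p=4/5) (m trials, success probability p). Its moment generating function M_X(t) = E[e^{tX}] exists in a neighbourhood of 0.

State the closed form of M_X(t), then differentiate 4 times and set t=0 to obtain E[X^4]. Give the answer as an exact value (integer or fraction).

E[X^4] = D^4[M](0) = 9888/5

M_X(t) = (4*e^(t)/5 + 1/5)^8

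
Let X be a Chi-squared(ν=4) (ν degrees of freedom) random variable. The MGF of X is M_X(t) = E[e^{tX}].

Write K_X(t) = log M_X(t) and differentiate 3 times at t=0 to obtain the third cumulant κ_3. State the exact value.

κ_3 = D^3[K](0) = 32

M_X(t) = (1 - 2*t)^(-2)
K_X(t) = log M_X(t) = -2*log(1 - 2*t)
D^3[K](t) = -32/(8*t^3 - 12*t^2 + 6*t - 1)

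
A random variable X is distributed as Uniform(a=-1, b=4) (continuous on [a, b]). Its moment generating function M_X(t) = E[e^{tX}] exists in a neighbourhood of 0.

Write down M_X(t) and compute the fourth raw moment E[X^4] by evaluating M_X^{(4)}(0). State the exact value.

E[X^4] = M^(4)(0) = 41

M_X(t) = (e^(4*t) - e^(-t))/(5*t)
M^(4)(t) = (256*t^4*e^(5*t) - t^4 - 256*t^3*e^(5*t) - 4*t^3 + 192*t^2*e^(5*t) - 12*t^2 - 96*t*e^(5*t) - 24*t + 24*e^(5*t) - 24)*e^(-t)/(5*t^5)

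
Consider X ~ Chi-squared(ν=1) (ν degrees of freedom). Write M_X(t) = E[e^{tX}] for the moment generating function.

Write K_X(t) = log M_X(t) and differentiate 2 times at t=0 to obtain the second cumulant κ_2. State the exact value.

M_X(t) = 1/√(1 - 2*t)
K_X(t) = log M_X(t) = -log(1 - 2*t)/2
dK/dt = -1/(2*t - 1)
d^2K/dt^2 = 2/(4*t^2 - 4*t + 1)

κ_2 = d^2K/dt^2 |_{t=0} = 2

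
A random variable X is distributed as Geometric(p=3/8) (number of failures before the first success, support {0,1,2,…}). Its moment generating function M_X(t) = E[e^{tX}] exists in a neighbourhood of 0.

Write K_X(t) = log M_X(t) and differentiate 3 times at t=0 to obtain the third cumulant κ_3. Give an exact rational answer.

κ_3 = d^3K/dt^3 |_{t=0} = 520/27

M_X(t) = 3/(8*(1 - 5*e^(t)/8))
K_X(t) = log M_X(t) = -log(1 - 5*e^(t)/8) - 3*log(2) + log(3)
dK/dt = -5*e^(t)/(5*e^(t) - 8)
d^2K/dt^2 = 40*e^(t)/(25*e^(2*t) - 80*e^(t) + 64)
d^3K/dt^3 = (-200*e^(2*t) - 320*e^(t))/(125*e^(3*t) - 600*e^(2*t) + 960*e^(t) - 512)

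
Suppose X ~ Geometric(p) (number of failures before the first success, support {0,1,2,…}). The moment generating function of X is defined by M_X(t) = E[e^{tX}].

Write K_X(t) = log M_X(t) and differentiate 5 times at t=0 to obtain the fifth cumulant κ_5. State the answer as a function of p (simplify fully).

κ_5 = K′′′′′(0) = (p^4 - 15*p^3 + 50*p^2 - 60*p + 24)/p^5

M_X(t) = p/(-(1 - p)*e^(t) + 1)
K_X(t) = log M_X(t) = log(p) - log(-(1 - p)*e^(t) + 1)
K′(t) = (-p*e^(t) + e^(t))/(p*e^(t) - e^(t) + 1)
K′′(t) = (-p*e^(t) + e^(t))/(p^2*e^(2*t) - 2*p*e^(2*t) + 2*p*e^(t) + e^(2*t) - 2*e^(t) + 1)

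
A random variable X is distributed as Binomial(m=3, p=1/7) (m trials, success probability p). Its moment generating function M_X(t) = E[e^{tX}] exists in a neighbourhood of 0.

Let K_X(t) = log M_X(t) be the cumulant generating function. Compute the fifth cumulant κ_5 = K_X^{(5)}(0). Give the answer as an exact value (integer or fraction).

M_X(t) = (e^(t)/7 + 6/7)^3
K_X(t) = log M_X(t) = 3*log(e^(t)/7 + 6/7)
dK/dt = 3*e^(t)/(e^(t) + 6)
d^2K/dt^2 = 18*e^(t)/(e^(2*t) + 12*e^(t) + 36)
d^3K/dt^3 = (-18*e^(2*t) + 108*e^(t))/(e^(3*t) + 18*e^(2*t) + 108*e^(t) + 216)
d^4K/dt^4 = (18*e^(3*t) - 432*e^(2*t) + 648*e^(t))/(e^(4*t) + 24*e^(3*t) + 216*e^(2*t) + 864*e^(t) + 1296)
d^5K/dt^5 = (-18*e^(4*t) + 1188*e^(3*t) - 7128*e^(2*t) + 3888*e^(t))/(e^(5*t) + 30*e^(4*t) + 360*e^(3*t) + 2160*e^(2*t) + 6480*e^(t) + 7776)

κ_5 = d^5K/dt^5 |_{t=0} = -2070/16807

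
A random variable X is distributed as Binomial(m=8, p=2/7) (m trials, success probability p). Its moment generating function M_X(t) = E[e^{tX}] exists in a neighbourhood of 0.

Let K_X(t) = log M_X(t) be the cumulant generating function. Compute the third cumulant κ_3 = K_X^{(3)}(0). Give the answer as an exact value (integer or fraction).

κ_3 = K^(3)(0) = 240/343

M_X(t) = (2*e^(t)/7 + 5/7)^8
K_X(t) = log M_X(t) = 8*log(2*e^(t)/7 + 5/7)
K^(3)(t) = (-160*e^(2*t) + 400*e^(t))/(8*e^(3*t) + 60*e^(2*t) + 150*e^(t) + 125)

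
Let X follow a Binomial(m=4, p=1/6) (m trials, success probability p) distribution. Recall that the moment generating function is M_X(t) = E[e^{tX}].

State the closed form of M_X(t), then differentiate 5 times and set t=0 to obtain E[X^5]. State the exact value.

E[X^5] = M^(5)(0) = 233/27

M_X(t) = (e^(t)/6 + 5/6)^4
M^(5)(t) = 64*e^(4*t)/81 + 15*e^(3*t)/4 + 100*e^(2*t)/27 + 125*e^(t)/324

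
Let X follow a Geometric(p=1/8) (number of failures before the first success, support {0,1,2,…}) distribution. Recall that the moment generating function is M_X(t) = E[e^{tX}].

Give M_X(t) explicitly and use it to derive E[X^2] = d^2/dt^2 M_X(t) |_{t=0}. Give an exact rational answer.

M_X(t) = 1/(8*(1 - 7*e^(t)/8))
dM/dt = 7*e^(t)/(49*e^(2*t) - 112*e^(t) + 64)
d^2M/dt^2 = (-49*e^(2*t) - 56*e^(t))/(343*e^(3*t) - 1176*e^(2*t) + 1344*e^(t) - 512)

E[X^2] = d^2M/dt^2 |_{t=0} = 105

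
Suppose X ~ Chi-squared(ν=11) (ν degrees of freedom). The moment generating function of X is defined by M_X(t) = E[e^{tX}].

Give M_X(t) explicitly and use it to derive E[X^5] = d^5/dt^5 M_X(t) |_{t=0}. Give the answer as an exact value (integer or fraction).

M_X(t) = (1 - 2*t)^(-11/2)
dM/dt = 11/(64*t^6*√(1 - 2*t) - 192*t^5*√(1 - 2*t) + 240*t^4*√(1 - 2*t) - 160*t^3*√(1 - 2*t) + 60*t^2*√(1 - 2*t) - 12*t*√(1 - 2*t) + √(1 - 2*t))
d^2M/dt^2 = -143/(128*t^7*√(1 - 2*t) - 448*t^6*√(1 - 2*t) + 672*t^5*√(1 - 2*t) - 560*t^4*√(1 - 2*t) + 280*t^3*√(1 - 2*t) - 84*t^2*√(1 - 2*t) + 14*t*√(1 - 2*t) - √(1 - 2*t))

E[X^5] = d^5M/dt^5 |_{t=0} = 692835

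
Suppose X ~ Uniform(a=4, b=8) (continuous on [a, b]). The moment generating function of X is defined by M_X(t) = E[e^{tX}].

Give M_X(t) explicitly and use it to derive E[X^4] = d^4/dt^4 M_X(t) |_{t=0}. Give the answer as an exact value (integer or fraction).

M_X(t) = (e^(8*t) - e^(4*t))/(4*t)
dM/dt = (8*t*e^(8*t) - 4*t*e^(4*t) - e^(8*t) + e^(4*t))/(4*t^2)
d^2M/dt^2 = (32*t^2*e^(8*t) - 8*t^2*e^(4*t) - 8*t*e^(8*t) + 4*t*e^(4*t) + e^(8*t) - e^(4*t))/(2*t^3)
d^3M/dt^3 = (256*t^3*e^(8*t) - 32*t^3*e^(4*t) - 96*t^2*e^(8*t) + 24*t^2*e^(4*t) + 24*t*e^(8*t) - 12*t*e^(4*t) - 3*e^(8*t) + 3*e^(4*t))/(2*t^4)

E[X^4] = d^4M/dt^4 |_{t=0} = 7936/5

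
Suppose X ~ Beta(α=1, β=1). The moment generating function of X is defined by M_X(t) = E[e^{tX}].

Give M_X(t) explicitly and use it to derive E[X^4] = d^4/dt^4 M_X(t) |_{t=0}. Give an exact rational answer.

E[X^4] = M′′′′(0) = 1/5

M_X(t) = ₁F₁(1; 2; t)
M′(t) = ₁F₁(2; 3; t)/2
M′′(t) = ₁F₁(3; 4; t)/3
M′′′(t) = ₁F₁(4; 5; t)/4
M′′′′(t) = ₁F₁(5; 6; t)/5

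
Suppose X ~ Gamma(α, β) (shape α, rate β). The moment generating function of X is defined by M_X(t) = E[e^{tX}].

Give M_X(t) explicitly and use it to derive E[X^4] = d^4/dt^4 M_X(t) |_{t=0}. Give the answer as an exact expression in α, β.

E[X^4] = D^4[M](0) = α*(α^3 + 6*α^2 + 11*α + 6)/β^4

M_X(t) = (β/(β - t))^α
D^4[M](t) = (α^4*β^α*(1/(β - t))^α + 6*α^3*β^α*(1/(β - t))^α + 11*α^2*β^α*(1/(β - t))^α + 6*α*β^α*(1/(β - t))^α)/(β^4 - 4*β^3*t + 6*β^2*t^2 - 4*β*t^3 + t^4)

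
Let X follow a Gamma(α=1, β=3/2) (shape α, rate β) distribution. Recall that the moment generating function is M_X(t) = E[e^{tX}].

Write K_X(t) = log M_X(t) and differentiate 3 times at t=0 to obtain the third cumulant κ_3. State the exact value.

M_X(t) = 3/(2*(3/2 - t))
K_X(t) = log M_X(t) = -log(3/2 - t) - log(2) + log(3)
K^(3)(t) = -16/(8*t^3 - 36*t^2 + 54*t - 27)

κ_3 = K^(3)(0) = 16/27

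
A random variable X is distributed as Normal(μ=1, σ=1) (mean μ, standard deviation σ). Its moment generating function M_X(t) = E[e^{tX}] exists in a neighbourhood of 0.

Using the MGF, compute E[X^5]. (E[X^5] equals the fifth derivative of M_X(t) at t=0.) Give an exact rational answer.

E[X^5] = M′′′′′(0) = 26

M_X(t) = e^(t^2/2 + t)
M′(t) = t*e^(t)*e^(t^2/2) + e^(t)*e^(t^2/2)
M′′(t) = t^2*e^(t)*e^(t^2/2) + 2*t*e^(t)*e^(t^2/2) + 2*e^(t)*e^(t^2/2)
M′′′(t) = t^3*e^(t)*e^(t^2/2) + 3*t^2*e^(t)*e^(t^2/2) + 6*t*e^(t)*e^(t^2/2) + 4*e^(t)*e^(t^2/2)
M′′′′(t) = t^4*e^(t)*e^(t^2/2) + 4*t^3*e^(t)*e^(t^2/2) + 12*t^2*e^(t)*e^(t^2/2) + 16*t*e^(t)*e^(t^2/2) + 10*e^(t)*e^(t^2/2)
M′′′′′(t) = t^5*e^(t)*e^(t^2/2) + 5*t^4*e^(t)*e^(t^2/2) + 20*t^3*e^(t)*e^(t^2/2) + 40*t^2*e^(t)*e^(t^2/2) + 50*t*e^(t)*e^(t^2/2) + 26*e^(t)*e^(t^2/2)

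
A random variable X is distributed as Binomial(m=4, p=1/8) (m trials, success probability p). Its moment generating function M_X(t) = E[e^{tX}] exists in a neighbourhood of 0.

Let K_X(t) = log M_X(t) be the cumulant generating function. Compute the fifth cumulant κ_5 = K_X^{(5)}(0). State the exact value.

M_X(t) = (e^(t)/8 + 7/8)^4
K_X(t) = log M_X(t) = 4*log(e^(t)/8 + 7/8)
D^5[K](t) = (-28*e^(4*t) + 2156*e^(3*t) - 15092*e^(2*t) + 9604*e^(t))/(e^(5*t) + 35*e^(4*t) + 490*e^(3*t) + 3430*e^(2*t) + 12005*e^(t) + 16807)

κ_5 = D^5[K](0) = -105/1024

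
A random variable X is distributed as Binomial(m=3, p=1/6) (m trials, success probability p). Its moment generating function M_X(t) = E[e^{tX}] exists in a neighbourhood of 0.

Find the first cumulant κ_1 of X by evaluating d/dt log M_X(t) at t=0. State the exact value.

M_X(t) = (e^(t)/6 + 5/6)^3
K_X(t) = log M_X(t) = 3*log(e^(t)/6 + 5/6)
dK/dt = 3*e^(t)/(e^(t) + 5)

κ_1 = dK/dt |_{t=0} = 1/2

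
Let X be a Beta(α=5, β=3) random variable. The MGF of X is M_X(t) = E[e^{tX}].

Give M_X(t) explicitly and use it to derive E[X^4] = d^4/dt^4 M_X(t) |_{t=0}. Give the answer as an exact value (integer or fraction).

E[X^4] = M′′′′(0) = 7/33

M_X(t) = ₁F₁(5; 8; t)
M′(t) = 5*₁F₁(6; 9; t)/8
M′′(t) = 5*₁F₁(7; 10; t)/12
M′′′(t) = 7*₁F₁(8; 11; t)/24
M′′′′(t) = 7*₁F₁(9; 12; t)/33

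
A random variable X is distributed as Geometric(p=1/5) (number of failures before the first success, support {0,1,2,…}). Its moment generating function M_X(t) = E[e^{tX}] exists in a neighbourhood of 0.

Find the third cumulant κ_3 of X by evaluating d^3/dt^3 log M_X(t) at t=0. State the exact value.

M_X(t) = 1/(5*(1 - 4*e^(t)/5))
K_X(t) = log M_X(t) = -log(1 - 4*e^(t)/5) - log(5)
K′(t) = -4*e^(t)/(4*e^(t) - 5)
K′′(t) = 20*e^(t)/(16*e^(2*t) - 40*e^(t) + 25)
K′′′(t) = (-80*e^(2*t) - 100*e^(t))/(64*e^(3*t) - 240*e^(2*t) + 300*e^(t) - 125)

κ_3 = K′′′(0) = 180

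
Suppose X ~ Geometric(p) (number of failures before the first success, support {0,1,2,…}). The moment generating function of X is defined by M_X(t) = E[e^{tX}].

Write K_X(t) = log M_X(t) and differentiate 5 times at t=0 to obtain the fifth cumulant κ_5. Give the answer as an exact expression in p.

κ_5 = K′′′′′(0) = (p^4 - 15*p^3 + 50*p^2 - 60*p + 24)/p^5

M_X(t) = p/(-(1 - p)*e^(t) + 1)
K_X(t) = log M_X(t) = log(p) - log(-(1 - p)*e^(t) + 1)
K′(t) = (-p*e^(t) + e^(t))/(p*e^(t) - e^(t) + 1)
K′′(t) = (-p*e^(t) + e^(t))/(p^2*e^(2*t) - 2*p*e^(2*t) + 2*p*e^(t) + e^(2*t) - 2*e^(t) + 1)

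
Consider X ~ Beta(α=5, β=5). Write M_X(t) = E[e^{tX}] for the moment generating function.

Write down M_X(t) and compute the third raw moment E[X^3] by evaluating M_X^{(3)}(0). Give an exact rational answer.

E[X^3] = M′′′(0) = 7/44

M_X(t) = ₁F₁(5; 10; t)
M′(t) = ₁F₁(6; 11; t)/2
M′′(t) = 3*₁F₁(7; 12; t)/11
M′′′(t) = 7*₁F₁(8; 13; t)/44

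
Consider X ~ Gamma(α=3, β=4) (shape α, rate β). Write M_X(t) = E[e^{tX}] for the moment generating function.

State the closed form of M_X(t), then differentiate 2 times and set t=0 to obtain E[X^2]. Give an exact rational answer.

M_X(t) = 64/(4 - t)^3
M^(2)(t) = -768/(t^5 - 20*t^4 + 160*t^3 - 640*t^2 + 1280*t - 1024)

E[X^2] = M^(2)(0) = 3/4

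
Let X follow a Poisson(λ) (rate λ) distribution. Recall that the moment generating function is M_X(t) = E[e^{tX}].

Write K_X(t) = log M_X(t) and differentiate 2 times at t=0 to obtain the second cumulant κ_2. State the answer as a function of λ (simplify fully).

M_X(t) = e^(λ*(e^(t) - 1))
K_X(t) = log M_X(t) = λ*(e^(t) - 1)
K^(2)(t) = λ*e^(t)

κ_2 = K^(2)(0) = λ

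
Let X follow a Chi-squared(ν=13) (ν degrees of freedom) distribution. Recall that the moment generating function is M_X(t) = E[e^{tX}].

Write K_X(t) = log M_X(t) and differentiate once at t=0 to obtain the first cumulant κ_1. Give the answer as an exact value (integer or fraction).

M_X(t) = (1 - 2*t)^(-13/2)
K_X(t) = log M_X(t) = -13*log(1 - 2*t)/2
D[K](t) = -13/(2*t - 1)

κ_1 = D[K](0) = 13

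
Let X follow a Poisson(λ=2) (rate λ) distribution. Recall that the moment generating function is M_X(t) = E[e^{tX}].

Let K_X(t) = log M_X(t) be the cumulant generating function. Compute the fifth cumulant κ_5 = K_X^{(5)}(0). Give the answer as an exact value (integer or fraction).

M_X(t) = e^(2*e^(t) - 2)
K_X(t) = log M_X(t) = 2*e^(t) - 2
D^5[K](t) = 2*e^(t)

κ_5 = D^5[K](0) = 2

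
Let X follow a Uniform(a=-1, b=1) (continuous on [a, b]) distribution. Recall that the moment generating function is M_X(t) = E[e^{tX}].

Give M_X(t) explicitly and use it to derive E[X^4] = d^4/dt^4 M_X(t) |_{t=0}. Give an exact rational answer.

M_X(t) = (e^(t) - e^(-t))/(2*t)
M^(4)(t) = (t^4*e^(2*t) - t^4 - 4*t^3*e^(2*t) - 4*t^3 + 12*t^2*e^(2*t) - 12*t^2 - 24*t*e^(2*t) - 24*t + 24*e^(2*t) - 24)*e^(-t)/(2*t^5)

E[X^4] = M^(4)(0) = 1/5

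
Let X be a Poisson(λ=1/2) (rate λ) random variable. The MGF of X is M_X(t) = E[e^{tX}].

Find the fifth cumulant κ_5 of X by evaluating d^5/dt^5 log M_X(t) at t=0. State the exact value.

M_X(t) = e^(e^(t)/2 - 1/2)
K_X(t) = log M_X(t) = e^(t)/2 - 1/2
D^5[K](t) = e^(t)/2

κ_5 = D^5[K](0) = 1/2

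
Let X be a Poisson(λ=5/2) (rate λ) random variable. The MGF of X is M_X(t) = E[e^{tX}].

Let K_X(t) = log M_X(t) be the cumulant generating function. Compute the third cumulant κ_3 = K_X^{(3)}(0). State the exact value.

M_X(t) = e^(5*e^(t)/2 - 5/2)
K_X(t) = log M_X(t) = 5*e^(t)/2 - 5/2
dK/dt = 5*e^(t)/2
d^2K/dt^2 = 5*e^(t)/2
d^3K/dt^3 = 5*e^(t)/2

κ_3 = d^3K/dt^3 |_{t=0} = 5/2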